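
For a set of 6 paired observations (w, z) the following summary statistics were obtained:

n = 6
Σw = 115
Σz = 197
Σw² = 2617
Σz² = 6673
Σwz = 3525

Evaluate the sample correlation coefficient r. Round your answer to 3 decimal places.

r = (nΣwz − ΣwΣz) / √[(nΣw² − (Σw)²)(nΣz² − (Σz)²)]
Numerator: 6×3525 − 115×197 = -1505
Denominator: √[(15702 − 13225)(40038 − 38809)] = √[2477 × 1229] = 1744.7731
r = -1505 / 1744.7731 ≈ -0.863

-0.863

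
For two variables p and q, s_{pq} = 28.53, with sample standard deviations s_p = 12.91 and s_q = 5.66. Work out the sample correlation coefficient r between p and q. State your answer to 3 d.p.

0.390

r = Cov(p,q) / (s_p · s_q) = 28.53 / (12.91 × 5.66)
  = 28.53 / 73.0706 ≈ 0.390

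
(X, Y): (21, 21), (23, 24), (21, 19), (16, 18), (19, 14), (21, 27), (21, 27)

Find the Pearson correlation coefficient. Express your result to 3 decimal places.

n = 7, ΣX = 142, ΣY = 150, ΣX² = 2910, ΣY² = 3356, ΣXY = 3080
nΣXY − ΣXΣY = 21560 − 21300 = 260
nΣX² − (ΣX)² = 20370 − 20164 = 206; nΣY² − (ΣY)² = 23492 − 22500 = 992
r = 260 / √(206 × 992) = 260 / 452.0531 ≈ 0.575

0.575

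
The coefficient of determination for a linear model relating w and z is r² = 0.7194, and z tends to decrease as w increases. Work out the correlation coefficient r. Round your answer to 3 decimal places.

|r| = √0.7194 = 0.848
The association is negative, so r = −0.848.

-0.848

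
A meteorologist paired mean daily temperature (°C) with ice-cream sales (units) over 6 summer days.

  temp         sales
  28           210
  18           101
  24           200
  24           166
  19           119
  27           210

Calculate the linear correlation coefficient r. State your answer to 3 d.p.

0.962

n = 6, Σx = 140, Σy = 1006, Σx² = 3350, Σy² = 180118, Σxy = 24413
nΣxy − ΣxΣy = 146478 − 140840 = 5638
nΣx² − (Σx)² = 20100 − 19600 = 500; nΣy² − (Σy)² = 1080708 − 1012036 = 68672
r = 5638 / √(500 × 68672) = 5638 / 5859.6928 ≈ 0.962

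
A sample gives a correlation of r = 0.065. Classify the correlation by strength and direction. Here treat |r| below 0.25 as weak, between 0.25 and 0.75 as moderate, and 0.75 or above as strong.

r = 0.065 > 0 so the relationship is positive.
|r| = 0.065, which falls in the weak range.

weak positive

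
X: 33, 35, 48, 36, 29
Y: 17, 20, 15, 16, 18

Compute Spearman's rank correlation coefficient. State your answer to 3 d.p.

Rank X: 2, 3, 5, 4, 1
Rank Y: 3, 5, 1, 2, 4
d = rank(X) − rank(Y): -1, -2, 4, 2, -3; Σd² = 34
ρ = 1 − 6Σd² / [n(n²−1)] = 1 − 6×34 / (5×24) = 1 − 204/120 ≈ -0.700

-0.700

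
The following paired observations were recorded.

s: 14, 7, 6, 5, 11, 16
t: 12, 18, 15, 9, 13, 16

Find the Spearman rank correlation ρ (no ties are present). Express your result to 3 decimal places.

Rank s: 5, 3, 2, 1, 4, 6
Rank t: 2, 6, 4, 1, 3, 5
d = rank(s) − rank(t): 3, -3, -2, 0, 1, 1; Σd² = 24
ρ = 1 − 6Σd² / [n(n²−1)] = 1 − 6×24 / (6×35) = 1 − 144/210 ≈ 0.314

0.314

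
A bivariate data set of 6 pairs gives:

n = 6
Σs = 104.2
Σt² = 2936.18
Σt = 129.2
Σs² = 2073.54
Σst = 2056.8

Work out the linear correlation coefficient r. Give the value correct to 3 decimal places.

r = (nΣst − ΣsΣt) / √[(nΣs² − (Σs)²)(nΣt² − (Σt)²)]
Numerator: 6×2056.8 − 104.2×129.2 = -1121.84
Denominator: √[(12441.24 − 10857.64)(17617.08 − 16692.64)] = √[1583.6 × 924.44] = 1209.9352
r = -1121.84 / 1209.9352 ≈ -0.927

-0.927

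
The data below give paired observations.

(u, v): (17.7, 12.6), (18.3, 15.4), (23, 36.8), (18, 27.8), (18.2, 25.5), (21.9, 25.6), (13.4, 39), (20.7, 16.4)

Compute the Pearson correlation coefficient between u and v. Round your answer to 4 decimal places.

-0.1206

n = 8, Σu = 151.2, Σv = 199.1, Σu² = 2920.08, Σv² = 5618.57, Σuv = 3738.46
nΣuv − ΣuΣv = 29907.68 − 30103.92 = -196.24
nΣu² − (Σu)² = 23360.64 − 22861.44 = 499.2; nΣv² − (Σv)² = 44948.56 − 39640.81 = 5307.75
r = -196.24 / √(499.2 × 5307.75) = -196.24 / 1627.7680 ≈ -0.1206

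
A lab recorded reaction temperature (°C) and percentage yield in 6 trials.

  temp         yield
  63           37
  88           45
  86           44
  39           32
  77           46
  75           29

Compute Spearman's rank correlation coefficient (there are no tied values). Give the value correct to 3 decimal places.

Rank temp: 2, 6, 5, 1, 4, 3
Rank yield: 3, 5, 4, 2, 6, 1
d = rank(temp) − rank(yield): -1, 1, 1, -1, -2, 2; Σd² = 12
ρ = 1 − 6Σd² / [n(n²−1)] = 1 − 6×12 / (6×35) = 1 − 72/210 ≈ 0.657

0.657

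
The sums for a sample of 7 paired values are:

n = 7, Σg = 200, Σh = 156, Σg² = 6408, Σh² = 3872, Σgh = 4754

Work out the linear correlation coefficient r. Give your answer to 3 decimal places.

r = (nΣgh − ΣgΣh) / √[(nΣg² − (Σg)²)(nΣh² − (Σh)²)]
Numerator: 7×4754 − 200×156 = 2078
Denominator: √[(44856 − 40000)(27104 − 24336)] = √[4856 × 2768] = 3666.2526
r = 2078 / 3666.2526 ≈ 0.567

0.567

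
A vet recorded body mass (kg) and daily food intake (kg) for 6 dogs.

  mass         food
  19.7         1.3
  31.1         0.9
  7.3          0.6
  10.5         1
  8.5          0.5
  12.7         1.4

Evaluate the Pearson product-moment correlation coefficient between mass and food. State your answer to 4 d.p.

0.3179

n = 6, Σx = 89.8, Σy = 5.7, Σx² = 1752.38, Σy² = 6.07, Σxy = 90.51
nΣxy − ΣxΣy = 543.06 − 511.86 = 31.2
nΣx² − (Σx)² = 10514.28 − 8064.04 = 2450.24; nΣy² − (Σy)² = 36.42 − 32.49 = 3.93
r = 31.2 / √(2450.24 × 3.93) = 31.2 / 98.1297 ≈ 0.3179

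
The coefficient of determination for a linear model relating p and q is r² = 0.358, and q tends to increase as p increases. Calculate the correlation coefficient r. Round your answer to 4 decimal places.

0.5983

|r| = √0.358 = 0.5983
The association is positive, so r = 0.5983.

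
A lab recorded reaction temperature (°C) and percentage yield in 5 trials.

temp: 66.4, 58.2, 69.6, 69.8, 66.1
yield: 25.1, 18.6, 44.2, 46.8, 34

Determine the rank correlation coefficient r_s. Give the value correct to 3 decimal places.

Rank temp: 3, 1, 4, 5, 2
Rank yield: 2, 1, 4, 5, 3
d = rank(temp) − rank(yield): 1, 0, 0, 0, -1; Σd² = 2
ρ = 1 − 6Σd² / [n(n²−1)] = 1 − 6×2 / (5×24) = 1 − 12/120 ≈ 0.900

0.900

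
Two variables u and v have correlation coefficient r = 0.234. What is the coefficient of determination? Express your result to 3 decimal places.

0.055

r² = (0.234)² = 0.055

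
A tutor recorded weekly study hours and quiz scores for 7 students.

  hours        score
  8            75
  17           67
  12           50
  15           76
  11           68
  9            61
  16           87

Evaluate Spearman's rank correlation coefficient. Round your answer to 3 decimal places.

0.214

Rank hours: 1, 7, 4, 5, 3, 2, 6
Rank score: 5, 3, 1, 6, 4, 2, 7
d = rank(hours) − rank(score): -4, 4, 3, -1, -1, 0, -1; Σd² = 44
ρ = 1 − 6Σd² / [n(n²−1)] = 1 − 6×44 / (7×48) = 1 − 264/336 ≈ 0.214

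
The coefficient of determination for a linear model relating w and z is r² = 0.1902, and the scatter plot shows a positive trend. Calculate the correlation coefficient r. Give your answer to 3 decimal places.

0.436

|r| = √0.1902 = 0.436
The association is positive, so r = 0.436.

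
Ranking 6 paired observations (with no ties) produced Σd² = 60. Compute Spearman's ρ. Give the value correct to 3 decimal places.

-0.714

ρ = 1 − 6Σd² / [n(n²−1)] = 1 − 6×60 / (6×35)
  = 1 − 360/210 = 1 − 1.7143 ≈ -0.714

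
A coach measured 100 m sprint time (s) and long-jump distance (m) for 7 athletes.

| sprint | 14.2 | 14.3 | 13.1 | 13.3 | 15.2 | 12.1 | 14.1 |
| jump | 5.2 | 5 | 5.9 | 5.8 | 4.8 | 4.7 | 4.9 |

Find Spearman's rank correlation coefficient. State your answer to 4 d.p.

-0.1429

Rank sprint: 5, 6, 2, 3, 7, 1, 4
Rank jump: 5, 4, 7, 6, 2, 1, 3
d = rank(sprint) − rank(jump): 0, 2, -5, -3, 5, 0, 1; Σd² = 64
ρ = 1 − 6Σd² / [n(n²−1)] = 1 − 6×64 / (7×48) = 1 − 384/336 ≈ -0.1429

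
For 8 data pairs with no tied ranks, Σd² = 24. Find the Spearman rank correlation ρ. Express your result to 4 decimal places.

ρ = 1 − 6Σd² / [n(n²−1)] = 1 − 6×24 / (8×63)
  = 1 − 144/504 = 1 − 0.28571 ≈ 0.7143

0.7143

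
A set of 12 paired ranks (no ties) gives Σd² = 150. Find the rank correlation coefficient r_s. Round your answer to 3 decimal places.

ρ = 1 − 6Σd² / [n(n²−1)] = 1 − 6×150 / (12×143)
  = 1 − 900/1716 = 1 − 0.5245 ≈ 0.476

0.476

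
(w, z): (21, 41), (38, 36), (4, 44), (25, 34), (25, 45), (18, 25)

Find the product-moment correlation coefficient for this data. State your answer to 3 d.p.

-0.198

n = 6, Σw = 131, Σz = 225, Σw² = 3475, Σz² = 8719, Σwz = 4830
nΣwz − ΣwΣz = 28980 − 29475 = -495
nΣw² − (Σw)² = 20850 − 17161 = 3689; nΣz² − (Σz)² = 52314 − 50625 = 1689
r = -495 / √(3689 × 1689) = -495 / 2496.1412 ≈ -0.198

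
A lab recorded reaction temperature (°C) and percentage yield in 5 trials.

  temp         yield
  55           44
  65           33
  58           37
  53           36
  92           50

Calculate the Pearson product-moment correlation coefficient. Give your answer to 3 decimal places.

0.679

n = 5, Σx = 323, Σy = 200, Σx² = 21887, Σy² = 8190, Σxy = 13219
nΣxy − ΣxΣy = 66095 − 64600 = 1495
nΣx² − (Σx)² = 109435 − 104329 = 5106; nΣy² − (Σy)² = 40950 − 40000 = 950
r = 1495 / √(5106 × 950) = 1495 / 2202.4305 ≈ 0.679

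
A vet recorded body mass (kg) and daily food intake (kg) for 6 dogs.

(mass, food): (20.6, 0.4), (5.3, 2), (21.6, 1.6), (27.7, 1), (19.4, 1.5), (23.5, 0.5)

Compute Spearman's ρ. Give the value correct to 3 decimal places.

-0.486

Rank mass: 3, 1, 4, 6, 2, 5
Rank food: 1, 6, 5, 3, 4, 2
d = rank(mass) − rank(food): 2, -5, -1, 3, -2, 3; Σd² = 52
ρ = 1 − 6Σd² / [n(n²−1)] = 1 − 6×52 / (6×35) = 1 − 312/210 ≈ -0.486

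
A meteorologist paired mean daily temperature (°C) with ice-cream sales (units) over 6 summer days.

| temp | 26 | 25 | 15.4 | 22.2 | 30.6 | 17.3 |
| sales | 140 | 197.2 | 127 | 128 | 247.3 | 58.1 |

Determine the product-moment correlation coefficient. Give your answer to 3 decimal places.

0.821

n = 6, Σx = 136.5, Σy = 897.6, Σx² = 3266.65, Σy² = 155533.74, Σxy = 21939.91
nΣxy − ΣxΣy = 131639.46 − 122522.4 = 9117.06
nΣx² − (Σx)² = 19599.9 − 18632.25 = 967.65; nΣy² − (Σy)² = 933202.44 − 805685.76 = 127516.68
r = 9117.06 / √(967.65 × 127516.68) = 9117.06 / 11108.1734 ≈ 0.821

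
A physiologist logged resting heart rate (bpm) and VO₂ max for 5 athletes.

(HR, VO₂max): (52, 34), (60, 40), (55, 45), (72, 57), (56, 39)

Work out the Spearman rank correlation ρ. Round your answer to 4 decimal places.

Rank HR: 1, 4, 2, 5, 3
Rank VO₂max: 1, 3, 4, 5, 2
d = rank(HR) − rank(VO₂max): 0, 1, -2, 0, 1; Σd² = 6
ρ = 1 − 6Σd² / [n(n²−1)] = 1 − 6×6 / (5×24) = 1 − 36/120 ≈ 0.7000

0.7000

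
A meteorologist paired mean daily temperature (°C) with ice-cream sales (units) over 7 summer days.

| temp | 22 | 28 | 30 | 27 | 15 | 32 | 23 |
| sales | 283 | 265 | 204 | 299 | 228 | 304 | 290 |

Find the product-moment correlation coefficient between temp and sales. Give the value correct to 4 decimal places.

0.2258

n = 7, Σx = 177, Σy = 1873, Σx² = 4675, Σy² = 509831, Σxy = 47657
nΣxy − ΣxΣy = 333599 − 331521 = 2078
nΣx² − (Σx)² = 32725 − 31329 = 1396; nΣy² − (Σy)² = 3568817 − 3508129 = 60688
r = 2078 / √(1396 × 60688) = 2078 / 9204.3711 ≈ 0.2258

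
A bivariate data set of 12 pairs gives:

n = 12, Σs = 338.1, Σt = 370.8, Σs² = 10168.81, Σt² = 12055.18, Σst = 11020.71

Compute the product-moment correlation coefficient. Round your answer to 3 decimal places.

0.925

r = (nΣst − ΣsΣt) / √[(nΣs² − (Σs)²)(nΣt² − (Σt)²)]
Numerator: 12×11020.71 − 338.1×370.8 = 6881.04
Denominator: √[(122025.72 − 114311.61)(144662.16 − 137492.64)] = √[7714.11 × 7169.52] = 7436.8317
r = 6881.04 / 7436.8317 ≈ 0.925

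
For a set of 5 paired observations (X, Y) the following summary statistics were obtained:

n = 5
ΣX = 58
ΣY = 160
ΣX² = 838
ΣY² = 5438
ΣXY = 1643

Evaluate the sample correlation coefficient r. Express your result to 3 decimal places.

-0.929

r = (nΣXY − ΣXΣY) / √[(nΣX² − (ΣX)²)(nΣY² − (ΣY)²)]
Numerator: 5×1643 − 58×160 = -1065
Denominator: √[(4190 − 3364)(27190 − 25600)] = √[826 × 1590] = 1146.0105
r = -1065 / 1146.0105 ≈ -0.929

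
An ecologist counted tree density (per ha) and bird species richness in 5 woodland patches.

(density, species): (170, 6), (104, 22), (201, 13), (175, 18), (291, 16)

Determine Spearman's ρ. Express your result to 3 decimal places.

-0.300

Rank density: 2, 1, 4, 3, 5
Rank species: 1, 5, 2, 4, 3
d = rank(density) − rank(species): 1, -4, 2, -1, 2; Σd² = 26
ρ = 1 − 6Σd² / [n(n²−1)] = 1 − 6×26 / (5×24) = 1 − 156/120 ≈ -0.300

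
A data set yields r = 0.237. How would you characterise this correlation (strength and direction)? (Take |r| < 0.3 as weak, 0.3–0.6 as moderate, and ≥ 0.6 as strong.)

r = 0.237 > 0 so the relationship is positive.
|r| = 0.237, which falls in the weak range.

weak positive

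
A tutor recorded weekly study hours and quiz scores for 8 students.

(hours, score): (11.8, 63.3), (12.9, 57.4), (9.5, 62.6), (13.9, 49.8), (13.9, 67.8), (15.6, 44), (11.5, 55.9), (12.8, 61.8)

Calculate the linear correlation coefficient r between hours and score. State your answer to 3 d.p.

-0.548

n = 8, Σx = 101.9, Σy = 462.6, Σx² = 1321.77, Σy² = 27177.34, Σxy = 5837.03
nΣxy − ΣxΣy = 46696.24 − 47138.94 = -442.7
nΣx² − (Σx)² = 10574.16 − 10383.61 = 190.55; nΣy² − (Σy)² = 217418.72 − 213998.76 = 3419.96
r = -442.7 / √(190.55 × 3419.96) = -442.7 / 807.2629 ≈ -0.548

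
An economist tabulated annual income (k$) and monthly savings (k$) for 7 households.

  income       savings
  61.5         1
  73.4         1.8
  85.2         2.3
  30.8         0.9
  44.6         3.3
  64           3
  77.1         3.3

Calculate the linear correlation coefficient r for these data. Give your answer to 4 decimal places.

n = 7, Σx = 436.6, Σy = 15.6, Σx² = 29407.06, Σy² = 41.12, Σxy = 1010.91
nΣxy − ΣxΣy = 7076.37 − 6810.96 = 265.41
nΣx² − (Σx)² = 205849.42 − 190619.56 = 15229.86; nΣy² − (Σy)² = 287.84 − 243.36 = 44.48
r = 265.41 / √(15229.86 × 44.48) = 265.41 / 823.0578 ≈ 0.3225

0.3225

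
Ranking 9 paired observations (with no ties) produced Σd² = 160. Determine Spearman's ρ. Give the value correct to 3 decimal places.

-0.333

ρ = 1 − 6Σd² / [n(n²−1)] = 1 − 6×160 / (9×80)
  = 1 − 960/720 = 1 − 1.3333 ≈ -0.333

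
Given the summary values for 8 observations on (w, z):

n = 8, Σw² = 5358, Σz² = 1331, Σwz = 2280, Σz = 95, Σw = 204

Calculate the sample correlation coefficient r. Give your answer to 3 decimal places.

-0.801

r = (nΣwz − ΣwΣz) / √[(nΣw² − (Σw)²)(nΣz² − (Σz)²)]
Numerator: 8×2280 − 204×95 = -1140
Denominator: √[(42864 − 41616)(10648 − 9025)] = √[1248 × 1623] = 1423.2020
r = -1140 / 1423.2020 ≈ -0.801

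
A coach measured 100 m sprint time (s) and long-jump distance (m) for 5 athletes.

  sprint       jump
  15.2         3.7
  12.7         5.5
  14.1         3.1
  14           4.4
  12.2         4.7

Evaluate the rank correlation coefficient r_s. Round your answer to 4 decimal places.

-0.8000

Rank sprint: 5, 2, 4, 3, 1
Rank jump: 2, 5, 1, 3, 4
d = rank(sprint) − rank(jump): 3, -3, 3, 0, -3; Σd² = 36
ρ = 1 − 6Σd² / [n(n²−1)] = 1 − 6×36 / (5×24) = 1 − 216/120 ≈ -0.8000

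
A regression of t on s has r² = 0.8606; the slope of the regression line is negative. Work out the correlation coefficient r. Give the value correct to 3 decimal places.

-0.928

|r| = √0.8606 = 0.928
The association is negative, so r = −0.928.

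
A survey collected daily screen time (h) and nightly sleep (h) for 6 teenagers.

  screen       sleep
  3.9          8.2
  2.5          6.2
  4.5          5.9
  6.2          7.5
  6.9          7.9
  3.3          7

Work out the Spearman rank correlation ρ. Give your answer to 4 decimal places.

Rank screen: 3, 1, 4, 5, 6, 2
Rank sleep: 6, 2, 1, 4, 5, 3
d = rank(screen) − rank(sleep): -3, -1, 3, 1, 1, -1; Σd² = 22
ρ = 1 − 6Σd² / [n(n²−1)] = 1 − 6×22 / (6×35) = 1 − 132/210 ≈ 0.3714

0.3714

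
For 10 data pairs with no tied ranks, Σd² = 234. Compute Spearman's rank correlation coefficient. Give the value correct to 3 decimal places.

-0.418

ρ = 1 − 6Σd² / [n(n²−1)] = 1 − 6×234 / (10×99)
  = 1 − 1404/990 = 1 − 1.4182 ≈ -0.418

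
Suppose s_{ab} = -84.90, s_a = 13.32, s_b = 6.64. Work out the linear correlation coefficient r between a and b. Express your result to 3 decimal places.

-0.960

r = Cov(a,b) / (s_a · s_b) = -84.90 / (13.32 × 6.64)
  = -84.90 / 88.4448 ≈ -0.960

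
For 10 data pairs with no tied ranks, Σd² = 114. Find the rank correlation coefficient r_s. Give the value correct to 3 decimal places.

0.309

ρ = 1 − 6Σd² / [n(n²−1)] = 1 − 6×114 / (10×99)
  = 1 − 684/990 = 1 − 0.6909 ≈ 0.309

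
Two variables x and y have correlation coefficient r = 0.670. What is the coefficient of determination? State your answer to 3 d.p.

r² = (0.670)² = 0.449

0.449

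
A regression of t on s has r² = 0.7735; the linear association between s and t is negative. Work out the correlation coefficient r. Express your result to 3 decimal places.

|r| = √0.7735 = 0.879
The association is negative, so r = −0.879.

-0.879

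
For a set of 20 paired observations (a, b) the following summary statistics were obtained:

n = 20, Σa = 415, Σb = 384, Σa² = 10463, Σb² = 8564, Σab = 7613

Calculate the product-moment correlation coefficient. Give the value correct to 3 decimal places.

r = (nΣab − ΣaΣb) / √[(nΣa² − (Σa)²)(nΣb² − (Σb)²)]
Numerator: 20×7613 − 415×384 = -7100
Denominator: √[(209260 − 172225)(171280 − 147456)] = √[37035 × 23824] = 29703.9028
r = -7100 / 29703.9028 ≈ -0.239

-0.239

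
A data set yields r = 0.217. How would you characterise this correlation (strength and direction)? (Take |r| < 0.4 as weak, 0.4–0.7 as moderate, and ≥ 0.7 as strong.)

r = 0.217 > 0 so the relationship is positive.
|r| = 0.217, which falls in the weak range.

weak positive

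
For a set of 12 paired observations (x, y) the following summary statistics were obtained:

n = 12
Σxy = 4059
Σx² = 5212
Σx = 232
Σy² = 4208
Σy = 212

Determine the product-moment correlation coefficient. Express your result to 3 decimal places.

-0.068

r = (nΣxy − ΣxΣy) / √[(nΣx² − (Σx)²)(nΣy² − (Σy)²)]
Numerator: 12×4059 − 232×212 = -476
Denominator: √[(62544 − 53824)(50496 − 44944)] = √[8720 × 5552] = 6957.9767
r = -476 / 6957.9767 ≈ -0.068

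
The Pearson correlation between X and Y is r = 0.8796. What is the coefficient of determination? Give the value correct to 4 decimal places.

r² = (0.8796)² = 0.7737

0.7737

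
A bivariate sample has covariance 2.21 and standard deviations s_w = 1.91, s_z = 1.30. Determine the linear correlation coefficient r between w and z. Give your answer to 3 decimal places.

r = Cov(w,z) / (s_w · s_z) = 2.21 / (1.91 × 1.30)
  = 2.21 / 2.4830 ≈ 0.890

0.890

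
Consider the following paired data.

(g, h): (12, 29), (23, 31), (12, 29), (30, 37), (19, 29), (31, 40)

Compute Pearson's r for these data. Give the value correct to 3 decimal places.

0.907

n = 6, Σg = 127, Σh = 195, Σg² = 3039, Σh² = 6453, Σgh = 4310
nΣgh − ΣgΣh = 25860 − 24765 = 1095
nΣg² − (Σg)² = 18234 − 16129 = 2105; nΣh² − (Σh)² = 38718 − 38025 = 693
r = 1095 / √(2105 × 693) = 1095 / 1207.7934 ≈ 0.907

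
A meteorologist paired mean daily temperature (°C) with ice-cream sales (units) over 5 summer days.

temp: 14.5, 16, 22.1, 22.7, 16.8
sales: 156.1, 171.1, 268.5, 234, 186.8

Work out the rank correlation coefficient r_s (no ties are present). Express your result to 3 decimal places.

Rank temp: 1, 2, 4, 5, 3
Rank sales: 1, 2, 5, 4, 3
d = rank(temp) − rank(sales): 0, 0, -1, 1, 0; Σd² = 2
ρ = 1 − 6Σd² / [n(n²−1)] = 1 − 6×2 / (5×24) = 1 − 12/120 ≈ 0.900

0.900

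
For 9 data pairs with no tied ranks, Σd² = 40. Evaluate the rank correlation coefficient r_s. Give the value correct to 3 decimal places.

ρ = 1 − 6Σd² / [n(n²−1)] = 1 − 6×40 / (9×80)
  = 1 − 240/720 = 1 − 0.3333 ≈ 0.667

0.667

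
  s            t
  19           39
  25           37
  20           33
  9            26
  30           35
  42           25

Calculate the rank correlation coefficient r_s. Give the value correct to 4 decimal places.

Rank s: 2, 4, 3, 1, 5, 6
Rank t: 6, 5, 3, 2, 4, 1
d = rank(s) − rank(t): -4, -1, 0, -1, 1, 5; Σd² = 44
ρ = 1 − 6Σd² / [n(n²−1)] = 1 − 6×44 / (6×35) = 1 − 264/210 ≈ -0.2571

-0.2571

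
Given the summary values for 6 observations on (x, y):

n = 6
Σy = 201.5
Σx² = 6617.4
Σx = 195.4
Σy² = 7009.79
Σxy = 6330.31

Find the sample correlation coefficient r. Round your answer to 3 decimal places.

r = (nΣxy − ΣxΣy) / √[(nΣx² − (Σx)²)(nΣy² − (Σy)²)]
Numerator: 6×6330.31 − 195.4×201.5 = -1391.24
Denominator: √[(39704.4 − 38181.16)(42058.74 − 40602.25)] = √[1523.24 × 1456.49] = 1489.4911
r = -1391.24 / 1489.4911 ≈ -0.934

-0.934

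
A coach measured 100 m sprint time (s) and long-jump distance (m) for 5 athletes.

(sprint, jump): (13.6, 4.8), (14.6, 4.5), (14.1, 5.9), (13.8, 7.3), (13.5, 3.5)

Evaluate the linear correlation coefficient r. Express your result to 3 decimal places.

0.093

n = 5, Σx = 69.6, Σy = 26, Σx² = 969.62, Σy² = 143.64, Σxy = 362.16
nΣxy − ΣxΣy = 1810.8 − 1809.6 = 1.2
nΣx² − (Σx)² = 4848.1 − 4844.16 = 3.94; nΣy² − (Σy)² = 718.2 − 676 = 42.2
r = 1.2 / √(3.94 × 42.2) = 1.2 / 12.8945 ≈ 0.093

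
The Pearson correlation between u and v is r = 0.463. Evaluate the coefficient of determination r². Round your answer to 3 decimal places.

r² = (0.463)² = 0.214

0.214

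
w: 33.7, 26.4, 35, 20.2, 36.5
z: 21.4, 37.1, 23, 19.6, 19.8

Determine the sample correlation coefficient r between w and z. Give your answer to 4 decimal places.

n = 5, Σw = 151.8, Σz = 120.9, Σw² = 4797.94, Σz² = 3139.57, Σwz = 3624.24
nΣwz − ΣwΣz = 18121.2 − 18352.62 = -231.42
nΣw² − (Σw)² = 23989.7 − 23043.24 = 946.46; nΣz² − (Σz)² = 15697.85 − 14616.81 = 1081.04
r = -231.42 / √(946.46 × 1081.04) = -231.42 / 1011.5143 ≈ -0.2288

-0.2288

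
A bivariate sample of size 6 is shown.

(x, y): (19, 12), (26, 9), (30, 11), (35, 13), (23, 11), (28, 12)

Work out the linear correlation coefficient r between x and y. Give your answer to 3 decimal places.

0.298

n = 6, Σx = 161, Σy = 68, Σx² = 4475, Σy² = 780, Σxy = 1836
nΣxy − ΣxΣy = 11016 − 10948 = 68
nΣx² − (Σx)² = 26850 − 25921 = 929; nΣy² − (Σy)² = 4680 − 4624 = 56
r = 68 / √(929 × 56) = 68 / 228.0877 ≈ 0.298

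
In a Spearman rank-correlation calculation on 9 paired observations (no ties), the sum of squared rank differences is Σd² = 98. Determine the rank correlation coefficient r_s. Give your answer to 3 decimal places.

0.183

ρ = 1 − 6Σd² / [n(n²−1)] = 1 − 6×98 / (9×80)
  = 1 − 588/720 = 1 − 0.8167 ≈ 0.183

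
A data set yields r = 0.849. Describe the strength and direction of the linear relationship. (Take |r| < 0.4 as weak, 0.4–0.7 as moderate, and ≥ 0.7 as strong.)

strong positive

r = 0.849 > 0 so the relationship is positive.
|r| = 0.849, which falls in the strong range.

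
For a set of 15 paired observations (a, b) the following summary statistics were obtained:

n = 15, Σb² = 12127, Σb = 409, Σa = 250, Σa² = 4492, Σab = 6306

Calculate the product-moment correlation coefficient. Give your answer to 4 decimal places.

-0.9067

r = (nΣab − ΣaΣb) / √[(nΣa² − (Σa)²)(nΣb² − (Σb)²)]
Numerator: 15×6306 − 250×409 = -7660
Denominator: √[(67380 − 62500)(181905 − 167281)] = √[4880 × 14624] = 8447.7879
r = -7660 / 8447.7879 ≈ -0.9067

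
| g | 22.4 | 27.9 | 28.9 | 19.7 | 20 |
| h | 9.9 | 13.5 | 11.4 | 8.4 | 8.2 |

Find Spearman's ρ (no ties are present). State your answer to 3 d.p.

0.800

Rank g: 3, 4, 5, 1, 2
Rank h: 3, 5, 4, 2, 1
d = rank(g) − rank(h): 0, -1, 1, -1, 1; Σd² = 4
ρ = 1 − 6Σd² / [n(n²−1)] = 1 − 6×4 / (5×24) = 1 − 24/120 ≈ 0.800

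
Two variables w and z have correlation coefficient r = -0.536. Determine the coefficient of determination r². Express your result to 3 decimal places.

0.287

r² = (-0.536)² = 0.287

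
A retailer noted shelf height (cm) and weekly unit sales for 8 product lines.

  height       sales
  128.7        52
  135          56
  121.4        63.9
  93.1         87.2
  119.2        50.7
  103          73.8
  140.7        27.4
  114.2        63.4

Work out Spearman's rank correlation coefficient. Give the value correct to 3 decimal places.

-0.786

Rank height: 6, 7, 5, 1, 4, 2, 8, 3
Rank sales: 3, 4, 6, 8, 2, 7, 1, 5
d = rank(height) − rank(sales): 3, 3, -1, -7, 2, -5, 7, -2; Σd² = 150
ρ = 1 − 6Σd² / [n(n²−1)] = 1 − 6×150 / (8×63) = 1 − 900/504 ≈ -0.786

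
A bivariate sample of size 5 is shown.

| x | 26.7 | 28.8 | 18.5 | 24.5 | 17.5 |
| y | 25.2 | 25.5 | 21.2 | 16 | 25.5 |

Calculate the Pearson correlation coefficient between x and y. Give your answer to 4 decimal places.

n = 5, Σx = 116, Σy = 113.4, Σx² = 2791.08, Σy² = 2640.98, Σxy = 2637.69
nΣxy − ΣxΣy = 13188.45 − 13154.4 = 34.05
nΣx² − (Σx)² = 13955.4 − 13456 = 499.4; nΣy² − (Σy)² = 13204.9 − 12859.56 = 345.34
r = 34.05 / √(499.4 × 345.34) = 34.05 / 415.2864 ≈ 0.0820

0.0820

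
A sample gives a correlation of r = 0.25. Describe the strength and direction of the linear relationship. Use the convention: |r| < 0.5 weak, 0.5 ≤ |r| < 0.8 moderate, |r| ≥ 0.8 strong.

weak positive

r = 0.25 > 0 so the relationship is positive.
|r| = 0.25, which falls in the weak range.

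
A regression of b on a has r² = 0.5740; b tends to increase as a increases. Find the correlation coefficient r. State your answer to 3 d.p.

|r| = √0.5740 = 0.758
The association is positive, so r = 0.758.

0.758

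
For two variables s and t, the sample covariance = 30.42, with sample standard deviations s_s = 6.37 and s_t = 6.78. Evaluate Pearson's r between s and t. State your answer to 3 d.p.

r = Cov(s,t) / (s_s · s_t) = 30.42 / (6.37 × 6.78)
  = 30.42 / 43.1886 ≈ 0.704

0.704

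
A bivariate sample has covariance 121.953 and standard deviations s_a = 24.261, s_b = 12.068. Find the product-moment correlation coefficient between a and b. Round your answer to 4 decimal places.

0.4165

r = Cov(a,b) / (s_a · s_b) = 121.953 / (24.261 × 12.068)
  = 121.953 / 292.7817 ≈ 0.4165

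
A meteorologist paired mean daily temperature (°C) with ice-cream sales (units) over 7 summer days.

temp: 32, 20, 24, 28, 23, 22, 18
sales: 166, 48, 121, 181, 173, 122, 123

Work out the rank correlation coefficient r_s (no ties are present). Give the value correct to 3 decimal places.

Rank temp: 7, 2, 5, 6, 4, 3, 1
Rank sales: 5, 1, 2, 7, 6, 3, 4
d = rank(temp) − rank(sales): 2, 1, 3, -1, -2, 0, -3; Σd² = 28
ρ = 1 − 6Σd² / [n(n²−1)] = 1 − 6×28 / (7×48) = 1 − 168/336 ≈ 0.500

0.500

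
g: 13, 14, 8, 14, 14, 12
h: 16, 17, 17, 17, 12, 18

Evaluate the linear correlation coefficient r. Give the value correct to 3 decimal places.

-0.339

n = 6, Σg = 75, Σh = 97, Σg² = 965, Σh² = 1591, Σgh = 1204
nΣgh − ΣgΣh = 7224 − 7275 = -51
nΣg² − (Σg)² = 5790 − 5625 = 165; nΣh² − (Σh)² = 9546 − 9409 = 137
r = -51 / √(165 × 137) = -51 / 150.3496 ≈ -0.339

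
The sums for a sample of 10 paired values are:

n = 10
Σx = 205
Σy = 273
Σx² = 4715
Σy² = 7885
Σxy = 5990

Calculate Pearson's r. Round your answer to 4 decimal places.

0.8362

r = (nΣxy − ΣxΣy) / √[(nΣx² − (Σx)²)(nΣy² − (Σy)²)]
Numerator: 10×5990 − 205×273 = 3935
Denominator: √[(47150 − 42025)(78850 − 74529)] = √[5125 × 4321] = 4705.8607
r = 3935 / 4705.8607 ≈ 0.8362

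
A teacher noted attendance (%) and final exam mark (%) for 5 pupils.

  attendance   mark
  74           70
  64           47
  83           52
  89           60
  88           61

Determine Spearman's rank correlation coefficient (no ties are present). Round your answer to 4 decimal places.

0.3000

Rank attendance: 2, 1, 3, 5, 4
Rank mark: 5, 1, 2, 3, 4
d = rank(attendance) − rank(mark): -3, 0, 1, 2, 0; Σd² = 14
ρ = 1 − 6Σd² / [n(n²−1)] = 1 − 6×14 / (5×24) = 1 − 84/120 ≈ 0.3000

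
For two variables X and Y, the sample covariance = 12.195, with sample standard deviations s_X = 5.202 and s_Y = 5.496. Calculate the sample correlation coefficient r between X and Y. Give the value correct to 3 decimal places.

r = Cov(X,Y) / (s_X · s_Y) = 12.195 / (5.202 × 5.496)
  = 12.195 / 28.5902 ≈ 0.427

0.427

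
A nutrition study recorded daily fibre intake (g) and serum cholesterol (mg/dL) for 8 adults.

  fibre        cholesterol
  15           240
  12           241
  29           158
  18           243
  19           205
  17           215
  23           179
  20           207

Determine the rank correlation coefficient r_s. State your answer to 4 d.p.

Rank fibre: 2, 1, 8, 4, 5, 3, 7, 6
Rank cholesterol: 6, 7, 1, 8, 3, 5, 2, 4
d = rank(fibre) − rank(cholesterol): -4, -6, 7, -4, 2, -2, 5, 2; Σd² = 154
ρ = 1 − 6Σd² / [n(n²−1)] = 1 − 6×154 / (8×63) = 1 − 924/504 ≈ -0.8333

-0.8333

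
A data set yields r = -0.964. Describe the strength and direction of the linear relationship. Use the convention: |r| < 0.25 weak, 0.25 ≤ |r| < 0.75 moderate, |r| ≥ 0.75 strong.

strong negative

r = -0.964 < 0 so the relationship is negative.
|r| = 0.964, which falls in the strong range.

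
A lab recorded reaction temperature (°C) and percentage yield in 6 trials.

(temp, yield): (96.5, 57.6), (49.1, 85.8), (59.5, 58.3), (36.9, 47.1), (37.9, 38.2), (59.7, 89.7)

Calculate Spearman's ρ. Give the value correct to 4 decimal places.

0.5429

Rank temp: 6, 3, 4, 1, 2, 5
Rank yield: 3, 5, 4, 2, 1, 6
d = rank(temp) − rank(yield): 3, -2, 0, -1, 1, -1; Σd² = 16
ρ = 1 − 6Σd² / [n(n²−1)] = 1 − 6×16 / (6×35) = 1 − 96/210 ≈ 0.5429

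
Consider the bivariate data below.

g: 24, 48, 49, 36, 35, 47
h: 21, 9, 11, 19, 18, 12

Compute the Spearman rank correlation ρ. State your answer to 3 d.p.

-0.886

Rank g: 1, 5, 6, 3, 2, 4
Rank h: 6, 1, 2, 5, 4, 3
d = rank(g) − rank(h): -5, 4, 4, -2, -2, 1; Σd² = 66
ρ = 1 − 6Σd² / [n(n²−1)] = 1 − 6×66 / (6×35) = 1 − 396/210 ≈ -0.886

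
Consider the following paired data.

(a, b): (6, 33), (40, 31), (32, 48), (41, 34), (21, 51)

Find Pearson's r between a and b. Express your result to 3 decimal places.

n = 5, Σa = 140, Σb = 197, Σa² = 4782, Σb² = 8111, Σab = 5439
nΣab − ΣaΣb = 27195 − 27580 = -385
nΣa² − (Σa)² = 23910 − 19600 = 4310; nΣb² − (Σb)² = 40555 − 38809 = 1746
r = -385 / √(4310 × 1746) = -385 / 2743.2207 ≈ -0.140

-0.140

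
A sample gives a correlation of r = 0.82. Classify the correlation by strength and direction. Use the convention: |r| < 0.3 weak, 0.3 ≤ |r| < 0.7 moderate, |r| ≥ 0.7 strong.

r = 0.82 > 0 so the relationship is positive.
|r| = 0.82, which falls in the strong range.

strong positive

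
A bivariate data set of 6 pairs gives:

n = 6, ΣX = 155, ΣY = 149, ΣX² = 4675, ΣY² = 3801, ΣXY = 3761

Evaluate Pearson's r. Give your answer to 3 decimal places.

r = (nΣXY − ΣXΣY) / √[(nΣX² − (ΣX)²)(nΣY² − (ΣY)²)]
Numerator: 6×3761 − 155×149 = -529
Denominator: √[(28050 − 24025)(22806 − 22201)] = √[4025 × 605] = 1560.4887
r = -529 / 1560.4887 ≈ -0.339

-0.339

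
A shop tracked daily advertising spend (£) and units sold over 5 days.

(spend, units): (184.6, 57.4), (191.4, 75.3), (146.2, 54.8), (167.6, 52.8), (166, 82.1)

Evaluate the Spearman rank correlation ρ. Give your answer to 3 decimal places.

Rank spend: 4, 5, 1, 3, 2
Rank units: 3, 4, 2, 1, 5
d = rank(spend) − rank(units): 1, 1, -1, 2, -3; Σd² = 16
ρ = 1 − 6Σd² / [n(n²−1)] = 1 − 6×16 / (5×24) = 1 − 96/120 ≈ 0.200

0.200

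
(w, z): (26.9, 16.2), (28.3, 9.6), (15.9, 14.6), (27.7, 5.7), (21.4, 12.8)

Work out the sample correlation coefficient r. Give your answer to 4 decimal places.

-0.5001

n = 5, Σw = 120.2, Σz = 58.9, Σw² = 3002.56, Σz² = 764.09, Σwz = 1371.41
nΣwz − ΣwΣz = 6857.05 − 7079.78 = -222.73
nΣw² − (Σw)² = 15012.8 − 14448.04 = 564.76; nΣz² − (Σz)² = 3820.45 − 3469.21 = 351.24
r = -222.73 / √(564.76 × 351.24) = -222.73 / 445.3833 ≈ -0.5001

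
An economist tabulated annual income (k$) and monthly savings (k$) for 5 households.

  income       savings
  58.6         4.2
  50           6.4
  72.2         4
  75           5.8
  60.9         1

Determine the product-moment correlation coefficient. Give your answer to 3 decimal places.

-0.054

n = 5, Σx = 316.7, Σy = 21.4, Σx² = 20480.61, Σy² = 109.24, Σxy = 1350.82
nΣxy − ΣxΣy = 6754.1 − 6777.38 = -23.28
nΣx² − (Σx)² = 102403.05 − 100298.89 = 2104.16; nΣy² − (Σy)² = 546.2 − 457.96 = 88.24
r = -23.28 / √(2104.16 × 88.24) = -23.28 / 430.8957 ≈ -0.054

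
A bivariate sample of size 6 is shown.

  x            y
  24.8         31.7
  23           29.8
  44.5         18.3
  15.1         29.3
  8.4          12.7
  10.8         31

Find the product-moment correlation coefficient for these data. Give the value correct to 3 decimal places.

-0.103

n = 6, Σx = 126.6, Σy = 152.8, Σx² = 3539.5, Σy² = 4208.6, Σxy = 3169.82
nΣxy − ΣxΣy = 19018.92 − 19344.48 = -325.56
nΣx² − (Σx)² = 21237 − 16027.56 = 5209.44; nΣy² − (Σy)² = 25251.6 − 23347.84 = 1903.76
r = -325.56 / √(5209.44 × 1903.76) = -325.56 / 3149.2100 ≈ -0.103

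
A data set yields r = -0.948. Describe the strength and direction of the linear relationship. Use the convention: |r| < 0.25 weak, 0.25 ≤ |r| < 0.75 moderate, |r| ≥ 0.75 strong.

strong negative

r = -0.948 < 0 so the relationship is negative.
|r| = 0.948, which falls in the strong range.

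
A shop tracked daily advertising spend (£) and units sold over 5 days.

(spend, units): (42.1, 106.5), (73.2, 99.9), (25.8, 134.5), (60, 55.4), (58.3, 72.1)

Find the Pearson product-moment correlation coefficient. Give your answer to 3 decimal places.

-0.668

n = 5, Σx = 259.4, Σy = 468.4, Σx² = 14795.18, Σy² = 47680.08, Σxy = 22793.86
nΣxy − ΣxΣy = 113969.3 − 121502.96 = -7533.66
nΣx² − (Σx)² = 73975.9 − 67288.36 = 6687.54; nΣy² − (Σy)² = 238400.4 − 219398.56 = 19001.84
r = -7533.66 / √(6687.54 × 19001.84) = -7533.66 / 11272.7798 ≈ -0.668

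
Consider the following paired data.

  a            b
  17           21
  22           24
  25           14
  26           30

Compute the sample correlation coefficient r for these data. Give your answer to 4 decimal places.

0.1550

n = 4, Σa = 90, Σb = 89, Σa² = 2074, Σb² = 2113, Σab = 2015
nΣab − ΣaΣb = 8060 − 8010 = 50
nΣa² − (Σa)² = 8296 − 8100 = 196; nΣb² − (Σb)² = 8452 − 7921 = 531
r = 50 / √(196 × 531) = 50 / 322.6081 ≈ 0.1550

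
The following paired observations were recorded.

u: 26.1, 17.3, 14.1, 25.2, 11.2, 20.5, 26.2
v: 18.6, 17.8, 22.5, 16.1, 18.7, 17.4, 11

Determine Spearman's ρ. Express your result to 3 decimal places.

-0.750

Rank u: 6, 3, 2, 5, 1, 4, 7
Rank v: 5, 4, 7, 2, 6, 3, 1
d = rank(u) − rank(v): 1, -1, -5, 3, -5, 1, 6; Σd² = 98
ρ = 1 − 6Σd² / [n(n²−1)] = 1 − 6×98 / (7×48) = 1 − 588/336 ≈ -0.750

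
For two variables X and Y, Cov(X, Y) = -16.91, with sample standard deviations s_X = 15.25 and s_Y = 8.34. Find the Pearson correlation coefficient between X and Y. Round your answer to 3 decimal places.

r = Cov(X,Y) / (s_X · s_Y) = -16.91 / (15.25 × 8.34)
  = -16.91 / 127.1850 ≈ -0.133

-0.133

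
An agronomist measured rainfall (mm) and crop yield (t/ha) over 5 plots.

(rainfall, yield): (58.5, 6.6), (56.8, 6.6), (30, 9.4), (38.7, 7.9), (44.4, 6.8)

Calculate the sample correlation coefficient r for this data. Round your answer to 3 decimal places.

-0.909

n = 5, Σx = 228.4, Σy = 37.3, Σx² = 11017.54, Σy² = 284.13, Σxy = 1650.63
nΣxy − ΣxΣy = 8253.15 − 8519.32 = -266.17
nΣx² − (Σx)² = 55087.7 − 52166.56 = 2921.14; nΣy² − (Σy)² = 1420.65 − 1391.29 = 29.36
r = -266.17 / √(2921.14 × 29.36) = -266.17 / 292.8561 ≈ -0.909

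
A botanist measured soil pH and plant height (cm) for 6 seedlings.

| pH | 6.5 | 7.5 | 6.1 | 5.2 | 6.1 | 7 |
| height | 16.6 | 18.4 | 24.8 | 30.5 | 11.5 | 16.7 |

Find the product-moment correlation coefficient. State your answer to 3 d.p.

-0.574

n = 6, Σx = 38.4, Σy = 118.5, Σx² = 248.96, Σy² = 2570.55, Σxy = 742.83
nΣxy − ΣxΣy = 4456.98 − 4550.4 = -93.42
nΣx² − (Σx)² = 1493.76 − 1474.56 = 19.2; nΣy² − (Σy)² = 15423.3 − 14042.25 = 1381.05
r = -93.42 / √(19.2 × 1381.05) = -93.42 / 162.8378 ≈ -0.574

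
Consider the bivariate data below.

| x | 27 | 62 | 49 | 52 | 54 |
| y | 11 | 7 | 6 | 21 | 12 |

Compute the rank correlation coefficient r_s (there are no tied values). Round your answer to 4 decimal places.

Rank x: 1, 5, 2, 3, 4
Rank y: 3, 2, 1, 5, 4
d = rank(x) − rank(y): -2, 3, 1, -2, 0; Σd² = 18
ρ = 1 − 6Σd² / [n(n²−1)] = 1 − 6×18 / (5×24) = 1 − 108/120 ≈ 0.1000

0.1000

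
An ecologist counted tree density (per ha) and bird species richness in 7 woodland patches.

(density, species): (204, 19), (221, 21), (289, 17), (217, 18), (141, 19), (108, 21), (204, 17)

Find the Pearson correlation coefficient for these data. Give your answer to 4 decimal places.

n = 7, Σx = 1384, Σy = 132, Σx² = 294228, Σy² = 2506, Σxy = 25751
nΣxy − ΣxΣy = 180257 − 182688 = -2431
nΣx² − (Σx)² = 2059596 − 1915456 = 144140; nΣy² − (Σy)² = 17542 − 17424 = 118
r = -2431 / √(144140 × 118) = -2431 / 4124.1387 ≈ -0.5895

-0.5895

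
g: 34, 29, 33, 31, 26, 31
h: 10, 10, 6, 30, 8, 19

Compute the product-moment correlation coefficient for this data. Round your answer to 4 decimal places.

0.0740

n = 6, Σg = 184, Σh = 83, Σg² = 5684, Σh² = 1561, Σgh = 2555
nΣgh − ΣgΣh = 15330 − 15272 = 58
nΣg² − (Σg)² = 34104 − 33856 = 248; nΣh² − (Σh)² = 9366 − 6889 = 2477
r = 58 / √(248 × 2477) = 58 / 783.7704 ≈ 0.0740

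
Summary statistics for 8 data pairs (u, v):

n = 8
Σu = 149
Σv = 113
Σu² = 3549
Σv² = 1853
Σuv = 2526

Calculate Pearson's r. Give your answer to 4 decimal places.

r = (nΣuv − ΣuΣv) / √[(nΣu² − (Σu)²)(nΣv² − (Σv)²)]
Numerator: 8×2526 − 149×113 = 3371
Denominator: √[(28392 − 22201)(14824 − 12769)] = √[6191 × 2055] = 3566.8621
r = 3371 / 3566.8621 ≈ 0.9451

0.9451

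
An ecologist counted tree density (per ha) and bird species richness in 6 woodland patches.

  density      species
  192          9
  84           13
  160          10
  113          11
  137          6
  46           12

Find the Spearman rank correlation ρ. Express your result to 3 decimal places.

Rank density: 6, 2, 5, 3, 4, 1
Rank species: 2, 6, 3, 4, 1, 5
d = rank(density) − rank(species): 4, -4, 2, -1, 3, -4; Σd² = 62
ρ = 1 − 6Σd² / [n(n²−1)] = 1 − 6×62 / (6×35) = 1 − 372/210 ≈ -0.771

-0.771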